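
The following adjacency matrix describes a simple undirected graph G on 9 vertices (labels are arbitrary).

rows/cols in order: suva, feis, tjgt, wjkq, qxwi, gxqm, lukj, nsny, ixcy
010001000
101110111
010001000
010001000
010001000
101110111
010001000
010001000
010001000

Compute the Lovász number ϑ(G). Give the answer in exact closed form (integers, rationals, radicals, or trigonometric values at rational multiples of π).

7

N(suva) = {feis, gxqm}, |N(suva)| = 2.
N(feis) = {suva, tjgt, wjkq, qxwi, lukj, nsny, ixcy}, |N(feis)| = 7.
N(ixcy) = {feis, gxqm}, |N(ixcy)| = 2.
N(lukj) = {feis, gxqm}, |N(lukj)| = 2.
G = K_{7,2}: α = 7 = χ(Ḡ), so ϑ = 7.
≈ 7.0000 (to 4 d.p.).
α=7, χ(Ḡ)=7; ϑ=7 lies between (collapsed).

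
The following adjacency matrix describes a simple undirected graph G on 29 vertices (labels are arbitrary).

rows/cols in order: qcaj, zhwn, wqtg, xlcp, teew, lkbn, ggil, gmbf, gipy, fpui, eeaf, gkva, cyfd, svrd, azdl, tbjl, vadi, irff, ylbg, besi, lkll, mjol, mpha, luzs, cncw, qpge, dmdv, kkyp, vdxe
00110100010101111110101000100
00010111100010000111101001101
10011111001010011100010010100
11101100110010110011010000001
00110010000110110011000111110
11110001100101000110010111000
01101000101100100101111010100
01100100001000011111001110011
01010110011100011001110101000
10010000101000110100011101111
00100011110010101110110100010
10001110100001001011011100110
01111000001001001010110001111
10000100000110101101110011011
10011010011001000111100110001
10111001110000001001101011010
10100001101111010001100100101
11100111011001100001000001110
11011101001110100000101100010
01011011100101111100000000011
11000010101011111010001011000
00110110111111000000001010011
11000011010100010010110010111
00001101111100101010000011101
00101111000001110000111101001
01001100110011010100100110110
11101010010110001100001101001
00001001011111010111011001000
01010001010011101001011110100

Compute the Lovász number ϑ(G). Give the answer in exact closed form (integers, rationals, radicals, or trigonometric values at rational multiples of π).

sqrt(29)

deg(lkbn) = 14; N(lkbn) = {qcaj, zhwn, wqtg, xlcp, gmbf, gipy, gkva, svrd, irff, ylbg, mjol, luzs, cncw, qpge}.
Vertex vdxe has 14 neighbors: zhwn, xlcp, gmbf, fpui, cyfd, svrd, azdl, vadi, besi, mjol, mpha, luzs, cncw, dmdv.
deg(gmbf) = 14; N(gmbf) = {zhwn, wqtg, lkbn, eeaf, tbjl, vadi, irff, ylbg, besi, mpha, luzs, cncw, kkyp, vdxe}.
N(lkll) = {qcaj, zhwn, ggil, gipy, eeaf, cyfd, svrd, azdl, tbjl, vadi, ylbg, mpha, cncw, qpge}, |N(lkll)| = 14.
deg(v) = 14 for all v (|V|=29); SR(29,14,6,7) — a Paley graph.
Distinct eigenvalues (to 3 d.p.): [14.0, 2.193, -3.193].
ϑ = −N·λ_min/(λ_max−λ_min) = −29·(-sqrt(29)/2 - 1/2)/(14−(-sqrt(29)/2 - 1/2)) = sqrt(29).
ϑ(G) ≈ 5.385164807.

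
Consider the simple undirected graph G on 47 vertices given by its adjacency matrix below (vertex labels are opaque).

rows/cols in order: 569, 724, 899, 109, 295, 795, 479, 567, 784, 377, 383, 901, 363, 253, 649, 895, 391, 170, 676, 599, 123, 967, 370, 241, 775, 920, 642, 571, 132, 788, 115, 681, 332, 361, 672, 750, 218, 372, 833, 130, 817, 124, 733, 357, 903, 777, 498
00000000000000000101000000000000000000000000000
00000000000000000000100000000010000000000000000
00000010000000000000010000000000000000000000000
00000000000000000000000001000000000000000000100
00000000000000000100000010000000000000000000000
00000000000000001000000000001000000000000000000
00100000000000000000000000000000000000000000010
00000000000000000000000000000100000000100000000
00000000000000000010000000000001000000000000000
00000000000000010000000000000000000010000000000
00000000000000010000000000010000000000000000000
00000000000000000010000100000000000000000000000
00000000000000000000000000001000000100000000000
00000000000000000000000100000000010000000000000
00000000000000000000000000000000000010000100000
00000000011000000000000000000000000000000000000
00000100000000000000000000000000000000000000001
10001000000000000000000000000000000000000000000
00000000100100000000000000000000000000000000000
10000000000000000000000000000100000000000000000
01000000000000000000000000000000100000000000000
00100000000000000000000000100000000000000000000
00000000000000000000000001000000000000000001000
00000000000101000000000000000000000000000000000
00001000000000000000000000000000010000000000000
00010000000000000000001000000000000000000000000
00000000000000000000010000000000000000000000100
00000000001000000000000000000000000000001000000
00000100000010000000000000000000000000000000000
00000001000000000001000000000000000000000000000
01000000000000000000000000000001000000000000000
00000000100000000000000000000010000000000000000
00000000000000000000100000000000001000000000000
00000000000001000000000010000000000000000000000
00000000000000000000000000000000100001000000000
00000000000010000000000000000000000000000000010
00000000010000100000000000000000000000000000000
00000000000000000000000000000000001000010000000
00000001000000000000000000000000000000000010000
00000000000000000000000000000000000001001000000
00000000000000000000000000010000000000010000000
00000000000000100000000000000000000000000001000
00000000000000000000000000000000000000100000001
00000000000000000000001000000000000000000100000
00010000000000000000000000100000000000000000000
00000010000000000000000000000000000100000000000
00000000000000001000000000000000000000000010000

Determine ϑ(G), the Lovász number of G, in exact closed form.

N(901) = {676, 241}, |N(901)| = 2.
Vertex 123 has 2 neighbors: 724, 332.
Vertex 903 has 2 neighbors: 109, 642.
deg(377) = 2; N(377) = {895, 218}.
2-regular, N=47; this is C_{47}, the 47-cycle.
The 24 distinct eigenvalues: [2.0, 1.98215, 1.92894, 1.8413, 1.7208, 1.5696, 1.39038, 1.18636, 0.96116, 0.71882, 0.46364, 0.20019, -0.06683, -0.33266, -0.59255, -0.84187, -1.07616, -1.29126, -1.4833, -1.64888, -1.78504, -1.88934, -1.95992, -1.99553].
ϑ = −N·λ_min/(λ_max−λ_min) = −47·(-2*cos(pi/47))/(2−(-2*cos(pi/47))) = 47*cos(pi/47)/(cos(pi/47) + 1).
Numerically 23.4737315.
Sandwich: α(G)=23 ≤ ϑ(G)=47*cos(pi/47)/(cos(pi/47) + 1) ≤ χ(Ḡ)=24 (both strict).

47*cos(pi/47)/(cos(pi/47) + 1)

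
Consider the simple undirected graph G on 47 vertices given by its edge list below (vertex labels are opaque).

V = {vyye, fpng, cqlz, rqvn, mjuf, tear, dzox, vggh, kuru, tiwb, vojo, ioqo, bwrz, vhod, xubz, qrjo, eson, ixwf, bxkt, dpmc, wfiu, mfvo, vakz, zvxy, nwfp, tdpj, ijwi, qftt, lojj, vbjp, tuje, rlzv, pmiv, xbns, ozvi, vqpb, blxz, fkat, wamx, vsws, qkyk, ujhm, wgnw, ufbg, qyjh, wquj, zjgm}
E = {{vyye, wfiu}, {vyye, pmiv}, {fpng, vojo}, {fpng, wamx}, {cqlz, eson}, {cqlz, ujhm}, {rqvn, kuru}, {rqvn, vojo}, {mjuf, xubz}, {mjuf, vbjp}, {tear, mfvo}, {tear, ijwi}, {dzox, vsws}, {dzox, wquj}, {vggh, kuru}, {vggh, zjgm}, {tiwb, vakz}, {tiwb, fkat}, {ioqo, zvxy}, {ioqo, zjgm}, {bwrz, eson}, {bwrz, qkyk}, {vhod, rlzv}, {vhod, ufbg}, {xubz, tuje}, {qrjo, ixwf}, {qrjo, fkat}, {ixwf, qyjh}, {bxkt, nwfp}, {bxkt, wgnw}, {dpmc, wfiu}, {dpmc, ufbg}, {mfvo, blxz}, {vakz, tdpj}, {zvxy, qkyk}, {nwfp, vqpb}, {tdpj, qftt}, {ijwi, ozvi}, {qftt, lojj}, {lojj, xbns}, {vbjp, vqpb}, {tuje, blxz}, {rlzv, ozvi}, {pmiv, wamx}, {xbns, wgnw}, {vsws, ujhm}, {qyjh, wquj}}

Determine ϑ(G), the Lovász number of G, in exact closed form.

47*cos(pi/47)/(cos(pi/47) + 1)

N(bwrz) = {eson, qkyk}, |N(bwrz)| = 2.
Vertex tuje has 2 neighbors: xubz, blxz.
N(eson) = {cqlz, bwrz}, |N(eson)| = 2.
deg(dpmc) = 2; N(dpmc) = {wfiu, ufbg}.
47-vertex 2-regular graph: a single 47-cycle (edge-transitive).
Distinct eigenvalues (to 6 d.p.): [2.0, 1.982155, 1.928938, 1.8413, 1.720803, 1.569599, 1.390385, 1.186359, 0.961164, 0.718816, 0.46364, 0.200191, -0.06683, -0.332659, -0.592551, -0.84187, -1.076165, -1.291256, -1.483304, -1.648883, -1.785038, -1.889338, -1.959923, -1.995534].
Lovász (edge-transitive): ϑ = −47·(-2*cos(pi/47))/((2)−(-2*cos(pi/47))) = 47*cos(pi/47)/(cos(pi/47) + 1).
Numerically 23.473731493.
Lovász sandwich 23 ≤ 47*cos(pi/47)/(cos(pi/47) + 1) ≤ 24: both strict.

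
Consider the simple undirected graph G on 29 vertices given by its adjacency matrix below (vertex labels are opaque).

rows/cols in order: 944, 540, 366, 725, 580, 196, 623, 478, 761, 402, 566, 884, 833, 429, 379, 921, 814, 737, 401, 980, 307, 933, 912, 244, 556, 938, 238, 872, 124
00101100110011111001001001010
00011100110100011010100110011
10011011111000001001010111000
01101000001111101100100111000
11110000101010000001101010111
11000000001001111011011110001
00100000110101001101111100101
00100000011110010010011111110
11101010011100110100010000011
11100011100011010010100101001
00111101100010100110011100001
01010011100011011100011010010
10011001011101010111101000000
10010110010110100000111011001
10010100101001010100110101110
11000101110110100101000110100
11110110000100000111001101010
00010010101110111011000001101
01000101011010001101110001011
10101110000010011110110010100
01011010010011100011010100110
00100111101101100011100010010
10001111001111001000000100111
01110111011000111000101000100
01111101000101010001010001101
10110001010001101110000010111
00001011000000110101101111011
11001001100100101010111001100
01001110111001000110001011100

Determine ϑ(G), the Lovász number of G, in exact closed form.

Vertex 872 has 14 neighbors: 944, 540, 580, 478, 761, 884, 379, 814, 401, 307, 933, 912, 938, 238.
N(238) = {580, 623, 478, 379, 921, 737, 980, 307, 912, 244, 556, 938, 872, 124}, |N(238)| = 14.
Vertex 244 has 14 neighbors: 540, 366, 725, 196, 623, 478, 402, 566, 379, 921, 814, 307, 912, 238.
N(980) = {944, 366, 580, 196, 623, 833, 921, 814, 737, 401, 307, 933, 556, 238}, |N(980)| = 14.
G on 29 vertices is 14-regular; SR(29,14,6,7) — a Paley graph.
spec(A) ≈ [14.0, 2.1926, -3.1926] (distinct, 4 d.p.).
λ_max=14, λ_min=-sqrt(29)/2 - 1/2; ϑ = −29·λ_min/(λ_max−λ_min) = sqrt(29).
Numerically 5.385164807.

sqrt(29)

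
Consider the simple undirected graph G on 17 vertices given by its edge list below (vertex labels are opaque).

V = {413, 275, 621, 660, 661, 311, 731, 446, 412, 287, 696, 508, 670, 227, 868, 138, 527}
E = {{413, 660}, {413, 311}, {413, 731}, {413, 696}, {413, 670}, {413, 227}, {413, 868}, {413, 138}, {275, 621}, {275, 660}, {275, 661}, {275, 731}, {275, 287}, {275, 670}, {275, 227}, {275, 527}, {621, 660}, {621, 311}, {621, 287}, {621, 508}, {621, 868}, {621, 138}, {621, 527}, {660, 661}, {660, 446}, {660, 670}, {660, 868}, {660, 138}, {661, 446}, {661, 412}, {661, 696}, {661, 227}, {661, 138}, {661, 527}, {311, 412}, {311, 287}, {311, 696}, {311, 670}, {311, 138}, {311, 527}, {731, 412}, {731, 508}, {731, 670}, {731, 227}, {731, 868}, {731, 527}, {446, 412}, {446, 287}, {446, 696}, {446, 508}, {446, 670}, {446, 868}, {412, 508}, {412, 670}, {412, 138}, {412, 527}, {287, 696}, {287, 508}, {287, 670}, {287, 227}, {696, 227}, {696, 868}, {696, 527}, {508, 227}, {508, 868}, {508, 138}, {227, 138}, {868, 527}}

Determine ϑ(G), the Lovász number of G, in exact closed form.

sqrt(17)

deg(138) = 8; N(138) = {413, 621, 660, 661, 311, 412, 508, 227}.
N(287) = {275, 621, 311, 446, 696, 508, 670, 227}, |N(287)| = 8.
Vertex 275 has 8 neighbors: 621, 660, 661, 731, 287, 670, 227, 527.
N(527) = {275, 621, 661, 311, 731, 412, 696, 868}, |N(527)| = 8.
8-regular, N=17; Paley(17): SR with (k,λ,μ)=(8,3,4).
The 3 distinct eigenvalues: [8.0, 1.561553, -2.561553].
Lovász: ϑ = −17(-sqrt(17)/2 - 1/2)/(8+-(-sqrt(17)/2 - 1/2)) = sqrt(17).
ϑ(G) ≈ 4.1231056.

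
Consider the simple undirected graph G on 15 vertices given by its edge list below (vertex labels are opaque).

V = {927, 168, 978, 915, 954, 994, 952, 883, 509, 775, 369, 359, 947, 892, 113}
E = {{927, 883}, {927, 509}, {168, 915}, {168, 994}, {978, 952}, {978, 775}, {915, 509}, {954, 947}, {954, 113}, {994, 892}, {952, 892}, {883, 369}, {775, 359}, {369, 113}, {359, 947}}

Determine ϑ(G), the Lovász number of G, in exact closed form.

deg(509) = 2; N(509) = {927, 915}.
Vertex 359 has 2 neighbors: 775, 947.
N(113) = {954, 369}, |N(113)| = 2.
N(775) = {978, 359}, |N(775)| = 2.
Regular of degree 2 on 15 vertices: the odd cycle C_{15}.
The 8 distinct eigenvalues: [2.0, 1.827091, 1.338261, 0.618034, -0.209057, -1.0, -1.618034, -1.956295].
Lovász: ϑ = −15(-2*cos(pi/15))/(2+-(-1)*2*cos(pi/15)) = 15*cos(pi/15)/(cos(pi/15) + 1).
= 7.41714825… (decimal).
Check 7 ≤ 15*cos(pi/15)/(cos(pi/15) + 1) ≤ 8: both strict.

15*cos(pi/15)/(cos(pi/15) + 1)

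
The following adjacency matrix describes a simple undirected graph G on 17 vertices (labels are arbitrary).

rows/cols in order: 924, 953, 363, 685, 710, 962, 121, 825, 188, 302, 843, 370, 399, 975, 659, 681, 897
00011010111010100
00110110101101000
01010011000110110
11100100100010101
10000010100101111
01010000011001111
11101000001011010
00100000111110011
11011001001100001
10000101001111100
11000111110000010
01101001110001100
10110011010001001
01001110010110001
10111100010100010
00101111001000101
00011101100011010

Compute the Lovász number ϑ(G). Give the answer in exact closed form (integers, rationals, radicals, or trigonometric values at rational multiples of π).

Vertex 302 has 8 neighbors: 924, 962, 825, 843, 370, 399, 975, 659.
Vertex 659 has 8 neighbors: 924, 363, 685, 710, 962, 302, 370, 681.
deg(710) = 8; N(710) = {924, 121, 188, 370, 975, 659, 681, 897}.
deg(363) = 8; N(363) = {953, 685, 121, 825, 370, 399, 659, 681}.
Every vertex has degree 8 (N=17); Paley(17): SR with (k,λ,μ)=(8,3,4).
The 3 distinct eigenvalues: [8.0, 1.5616, -2.5616].
λ_max=8, λ_min=-sqrt(17)/2 - 1/2; ϑ = −17·λ_min/(λ_max−λ_min) = sqrt(17).
≈ 4.123105626 (to 9 d.p.).

sqrt(17)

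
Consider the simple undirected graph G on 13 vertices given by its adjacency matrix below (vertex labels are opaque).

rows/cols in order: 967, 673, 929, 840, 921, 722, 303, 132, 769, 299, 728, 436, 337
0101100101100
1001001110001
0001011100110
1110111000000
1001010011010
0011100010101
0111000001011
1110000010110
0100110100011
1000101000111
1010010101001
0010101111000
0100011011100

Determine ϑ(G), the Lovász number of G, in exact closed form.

Vertex 967 has 6 neighbors: 673, 840, 921, 132, 299, 728.
Vertex 299 has 6 neighbors: 967, 921, 303, 728, 436, 337.
deg(722) = 6; N(722) = {929, 840, 921, 769, 728, 337}.
N(303) = {673, 929, 840, 299, 436, 337}, |N(303)| = 6.
deg(v) = 6 for all v (|V|=13); Paley(13): SR with (k,λ,μ)=(6,2,3).
spec(A) ≈ [6.0, 1.303, -2.303] (distinct, 3 d.p.).
Lovász: ϑ = −13(-sqrt(13)/2 - 1/2)/(6+-(-sqrt(13)/2 - 1/2)) = sqrt(13).
Numerically 3.6055513.

sqrt(13)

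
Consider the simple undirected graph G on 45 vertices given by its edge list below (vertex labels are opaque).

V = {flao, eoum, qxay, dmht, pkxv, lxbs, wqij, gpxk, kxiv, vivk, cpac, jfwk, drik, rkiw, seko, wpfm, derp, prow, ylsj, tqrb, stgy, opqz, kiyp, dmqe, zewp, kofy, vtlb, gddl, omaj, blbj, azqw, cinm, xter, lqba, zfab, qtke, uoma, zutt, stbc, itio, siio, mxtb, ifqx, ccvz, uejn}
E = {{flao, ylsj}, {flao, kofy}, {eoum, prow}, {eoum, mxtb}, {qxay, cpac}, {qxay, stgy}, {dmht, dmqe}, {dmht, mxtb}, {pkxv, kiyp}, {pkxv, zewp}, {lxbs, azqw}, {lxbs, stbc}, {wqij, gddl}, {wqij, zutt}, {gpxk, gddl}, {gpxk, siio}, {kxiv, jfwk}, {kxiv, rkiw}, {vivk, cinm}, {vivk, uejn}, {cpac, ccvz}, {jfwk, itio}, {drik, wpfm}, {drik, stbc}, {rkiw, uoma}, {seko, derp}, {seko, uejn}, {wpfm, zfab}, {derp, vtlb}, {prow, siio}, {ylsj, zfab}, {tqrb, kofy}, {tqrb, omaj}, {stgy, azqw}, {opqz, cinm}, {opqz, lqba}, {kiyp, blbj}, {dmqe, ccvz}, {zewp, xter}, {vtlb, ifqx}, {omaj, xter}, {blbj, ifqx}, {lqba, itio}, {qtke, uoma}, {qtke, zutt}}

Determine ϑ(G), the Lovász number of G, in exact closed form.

N(jfwk) = {kxiv, itio}, |N(jfwk)| = 2.
N(kofy) = {flao, tqrb}, |N(kofy)| = 2.
N(kxiv) = {jfwk, rkiw}, |N(kxiv)| = 2.
Vertex drik has 2 neighbors: wpfm, stbc.
45-vertex 2-regular graph: a single 45-cycle (edge-transitive).
The 23 distinct eigenvalues: [2.0, 1.981, 1.923, 1.827, 1.696, 1.532, 1.338, 1.118, 0.877, 0.618, 0.347, 0.07, -0.209, -0.484, -0.749, -1.0, -1.231, -1.439, -1.618, -1.766, -1.879, -1.956, -1.995].
Lovász (edge-transitive): ϑ = −45·(-2*cos(pi/45))/((2)−(-2*cos(pi/45))) = 45*cos(pi/45)/(cos(pi/45) + 1).
= 22.472562… (decimal).
22 ≤ 45*cos(pi/45)/(cos(pi/45) + 1) ≤ 23: both strict.

45*cos(pi/45)/(cos(pi/45) + 1)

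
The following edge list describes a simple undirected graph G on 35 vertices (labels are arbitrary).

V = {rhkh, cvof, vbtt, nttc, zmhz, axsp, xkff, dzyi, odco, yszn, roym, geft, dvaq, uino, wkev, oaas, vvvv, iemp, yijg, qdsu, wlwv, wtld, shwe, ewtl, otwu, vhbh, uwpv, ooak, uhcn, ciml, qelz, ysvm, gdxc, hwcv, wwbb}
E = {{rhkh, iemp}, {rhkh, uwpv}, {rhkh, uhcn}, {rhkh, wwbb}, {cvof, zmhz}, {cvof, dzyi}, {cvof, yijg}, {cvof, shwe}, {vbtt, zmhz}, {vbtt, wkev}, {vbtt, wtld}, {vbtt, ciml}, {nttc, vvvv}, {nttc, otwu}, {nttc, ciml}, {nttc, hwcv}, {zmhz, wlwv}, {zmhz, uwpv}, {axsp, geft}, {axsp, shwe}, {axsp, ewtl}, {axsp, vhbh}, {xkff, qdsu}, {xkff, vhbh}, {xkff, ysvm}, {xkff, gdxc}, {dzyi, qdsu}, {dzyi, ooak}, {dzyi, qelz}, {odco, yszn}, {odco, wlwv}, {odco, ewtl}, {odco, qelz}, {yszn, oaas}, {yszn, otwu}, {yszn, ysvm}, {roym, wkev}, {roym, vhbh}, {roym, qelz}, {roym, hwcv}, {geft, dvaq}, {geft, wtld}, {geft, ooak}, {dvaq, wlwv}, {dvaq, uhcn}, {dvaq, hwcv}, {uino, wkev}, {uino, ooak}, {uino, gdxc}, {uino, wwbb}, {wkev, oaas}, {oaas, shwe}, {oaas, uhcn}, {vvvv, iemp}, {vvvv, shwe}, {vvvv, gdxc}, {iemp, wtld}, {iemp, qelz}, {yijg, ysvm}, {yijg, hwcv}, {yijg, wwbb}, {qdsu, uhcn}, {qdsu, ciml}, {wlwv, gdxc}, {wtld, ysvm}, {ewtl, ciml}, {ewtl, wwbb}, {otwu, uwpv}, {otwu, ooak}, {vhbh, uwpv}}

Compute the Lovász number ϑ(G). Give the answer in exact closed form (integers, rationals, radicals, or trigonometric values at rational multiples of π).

15

Vertex yijg has 4 neighbors: cvof, ysvm, hwcv, wwbb.
deg(qdsu) = 4; N(qdsu) = {xkff, dzyi, uhcn, ciml}.
Vertex vvvv has 4 neighbors: nttc, iemp, shwe, gdxc.
N(ewtl) = {axsp, odco, ciml, wwbb}, |N(ewtl)| = 4.
G on 35 vertices is 4-regular; Kneser K(7,3) on C(7,3)=35 vertices.
Distinct eigenvalues (to 5 d.p.): [4.0, 2.0, -1.0, -3.0].
With N=35: ϑ(G) = 35·(-1*(-3))/(4−(-3)) = 15.
= 15.000000000… (decimal).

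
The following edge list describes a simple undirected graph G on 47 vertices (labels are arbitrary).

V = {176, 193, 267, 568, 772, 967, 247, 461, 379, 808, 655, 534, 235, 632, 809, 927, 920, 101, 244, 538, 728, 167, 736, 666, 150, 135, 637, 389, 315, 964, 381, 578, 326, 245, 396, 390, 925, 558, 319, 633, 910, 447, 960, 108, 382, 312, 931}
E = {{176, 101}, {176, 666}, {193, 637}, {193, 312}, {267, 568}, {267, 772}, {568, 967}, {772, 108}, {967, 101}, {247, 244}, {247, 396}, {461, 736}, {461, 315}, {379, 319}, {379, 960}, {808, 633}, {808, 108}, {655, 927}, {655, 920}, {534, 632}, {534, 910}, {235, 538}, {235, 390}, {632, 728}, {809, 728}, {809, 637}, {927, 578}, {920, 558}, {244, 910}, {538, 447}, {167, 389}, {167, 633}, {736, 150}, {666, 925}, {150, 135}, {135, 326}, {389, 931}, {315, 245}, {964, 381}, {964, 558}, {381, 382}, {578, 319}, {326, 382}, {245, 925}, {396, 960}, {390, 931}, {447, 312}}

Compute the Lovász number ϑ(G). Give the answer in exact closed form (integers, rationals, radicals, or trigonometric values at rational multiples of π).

deg(960) = 2; N(960) = {379, 396}.
Vertex 736 has 2 neighbors: 461, 150.
deg(964) = 2; N(964) = {381, 558}.
Vertex 633 has 2 neighbors: 808, 167.
Every vertex has degree 2 (N=47); this is C_{47}, the 47-cycle.
Distinct eigenvalues (to 5 d.p.): [2.0, 1.98215, 1.92894, 1.8413, 1.7208, 1.5696, 1.39038, 1.18636, 0.96116, 0.71882, 0.46364, 0.20019, -0.06683, -0.33266, -0.59255, -0.84187, -1.07616, -1.29126, -1.4833, -1.64888, -1.78504, -1.88934, -1.95992, -1.99553].
λ_max=2, λ_min=-2*cos(pi/47); ϑ = −47·λ_min/(λ_max−λ_min) = 47*cos(pi/47)/(cos(pi/47) + 1).
ϑ(G) ≈ 23.47373149.
α=23, χ(Ḡ)=24; ϑ=47*cos(pi/47)/(cos(pi/47) + 1) lies between (both strict).

47*cos(pi/47)/(cos(pi/47) + 1)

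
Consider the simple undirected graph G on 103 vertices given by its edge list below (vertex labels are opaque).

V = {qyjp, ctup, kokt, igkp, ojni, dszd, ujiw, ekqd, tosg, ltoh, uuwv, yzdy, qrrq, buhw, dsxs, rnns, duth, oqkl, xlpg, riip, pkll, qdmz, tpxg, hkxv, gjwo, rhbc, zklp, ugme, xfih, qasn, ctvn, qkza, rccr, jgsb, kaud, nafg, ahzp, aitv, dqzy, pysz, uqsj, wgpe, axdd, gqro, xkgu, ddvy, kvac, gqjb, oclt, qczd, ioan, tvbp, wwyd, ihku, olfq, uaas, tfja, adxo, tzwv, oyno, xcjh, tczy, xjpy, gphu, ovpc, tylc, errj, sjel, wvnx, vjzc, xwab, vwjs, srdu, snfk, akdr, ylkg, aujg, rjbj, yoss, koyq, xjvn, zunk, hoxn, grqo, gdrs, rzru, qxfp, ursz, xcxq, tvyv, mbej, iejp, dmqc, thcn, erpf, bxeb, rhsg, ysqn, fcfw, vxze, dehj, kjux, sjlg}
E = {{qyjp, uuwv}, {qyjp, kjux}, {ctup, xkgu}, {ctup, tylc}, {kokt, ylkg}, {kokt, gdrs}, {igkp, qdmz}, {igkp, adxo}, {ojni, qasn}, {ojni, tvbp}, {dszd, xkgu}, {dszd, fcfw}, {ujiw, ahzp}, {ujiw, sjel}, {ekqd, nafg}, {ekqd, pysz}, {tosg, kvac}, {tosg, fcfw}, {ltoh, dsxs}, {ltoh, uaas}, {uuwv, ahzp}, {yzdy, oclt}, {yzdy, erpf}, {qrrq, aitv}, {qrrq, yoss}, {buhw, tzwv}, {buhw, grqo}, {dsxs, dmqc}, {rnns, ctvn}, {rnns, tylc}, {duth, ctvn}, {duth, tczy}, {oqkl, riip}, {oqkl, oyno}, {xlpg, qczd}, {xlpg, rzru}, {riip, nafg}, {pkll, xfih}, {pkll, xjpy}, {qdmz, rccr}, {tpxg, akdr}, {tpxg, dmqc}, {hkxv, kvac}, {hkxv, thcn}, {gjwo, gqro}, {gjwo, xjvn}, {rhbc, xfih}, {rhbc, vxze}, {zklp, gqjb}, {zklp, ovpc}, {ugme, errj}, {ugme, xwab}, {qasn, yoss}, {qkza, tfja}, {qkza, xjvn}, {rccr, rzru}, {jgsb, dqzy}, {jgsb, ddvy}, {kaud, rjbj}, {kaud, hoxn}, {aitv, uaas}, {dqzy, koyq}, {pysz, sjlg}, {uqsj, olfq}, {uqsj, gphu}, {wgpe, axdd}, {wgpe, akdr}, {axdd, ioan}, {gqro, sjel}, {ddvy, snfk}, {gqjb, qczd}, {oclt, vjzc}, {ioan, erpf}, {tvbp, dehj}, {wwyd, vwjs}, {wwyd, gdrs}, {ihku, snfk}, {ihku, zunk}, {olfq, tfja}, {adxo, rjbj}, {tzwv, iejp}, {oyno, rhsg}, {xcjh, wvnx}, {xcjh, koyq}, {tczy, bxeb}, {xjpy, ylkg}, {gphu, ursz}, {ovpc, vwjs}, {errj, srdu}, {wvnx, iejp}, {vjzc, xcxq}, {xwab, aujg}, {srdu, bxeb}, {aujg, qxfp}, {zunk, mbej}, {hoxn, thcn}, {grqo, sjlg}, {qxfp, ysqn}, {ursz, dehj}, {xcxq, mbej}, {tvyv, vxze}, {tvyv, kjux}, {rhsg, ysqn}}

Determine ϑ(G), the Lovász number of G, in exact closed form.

103*cos(pi/103)/(cos(pi/103) + 1)

deg(xwab) = 2; N(xwab) = {ugme, aujg}.
deg(sjlg) = 2; N(sjlg) = {pysz, grqo}.
N(tpxg) = {akdr, dmqc}, |N(tpxg)| = 2.
Vertex ltoh has 2 neighbors: dsxs, uaas.
deg(v) = 2 for all v (|V|=103); this is C_{103}, the 103-cycle.
A has 52 distinct eigenvalues ≈ [2.0, 1.99628, 1.98513, 1.9666, 1.94076, 1.90769, 1.86752, 1.82041, 1.76653, 1.70608, 1.63928, 1.56638, 1.48765, 1.40339, 1.31391, 1.21954, 1.12063, 1.01756, 0.9107, 0.80045, 0.68722, 0.57144, 0.45353, 0.33394, 0.2131, 0.09147, -0.0305, -0.15236, -0.27365, -0.39392, -0.51273, -0.62963, -0.74418, -0.85597, -0.96458, -1.06959, -1.17063, -1.26731, -1.35928, -1.44619, -1.52772, -1.60357, -1.67345, -1.73711, -1.79431, -1.84483, -1.88849, -1.92512, -1.95459, -1.97679, -1.99163, -1.99907].
−103·(-2*cos(pi/103)) / ((2)−(-2*cos(pi/103))) = 103*cos(pi/103)/(cos(pi/103) + 1) = ϑ(G).
Numerically 51.48802.
Check 51 ≤ 103*cos(pi/103)/(cos(pi/103) + 1) ≤ 52: both strict.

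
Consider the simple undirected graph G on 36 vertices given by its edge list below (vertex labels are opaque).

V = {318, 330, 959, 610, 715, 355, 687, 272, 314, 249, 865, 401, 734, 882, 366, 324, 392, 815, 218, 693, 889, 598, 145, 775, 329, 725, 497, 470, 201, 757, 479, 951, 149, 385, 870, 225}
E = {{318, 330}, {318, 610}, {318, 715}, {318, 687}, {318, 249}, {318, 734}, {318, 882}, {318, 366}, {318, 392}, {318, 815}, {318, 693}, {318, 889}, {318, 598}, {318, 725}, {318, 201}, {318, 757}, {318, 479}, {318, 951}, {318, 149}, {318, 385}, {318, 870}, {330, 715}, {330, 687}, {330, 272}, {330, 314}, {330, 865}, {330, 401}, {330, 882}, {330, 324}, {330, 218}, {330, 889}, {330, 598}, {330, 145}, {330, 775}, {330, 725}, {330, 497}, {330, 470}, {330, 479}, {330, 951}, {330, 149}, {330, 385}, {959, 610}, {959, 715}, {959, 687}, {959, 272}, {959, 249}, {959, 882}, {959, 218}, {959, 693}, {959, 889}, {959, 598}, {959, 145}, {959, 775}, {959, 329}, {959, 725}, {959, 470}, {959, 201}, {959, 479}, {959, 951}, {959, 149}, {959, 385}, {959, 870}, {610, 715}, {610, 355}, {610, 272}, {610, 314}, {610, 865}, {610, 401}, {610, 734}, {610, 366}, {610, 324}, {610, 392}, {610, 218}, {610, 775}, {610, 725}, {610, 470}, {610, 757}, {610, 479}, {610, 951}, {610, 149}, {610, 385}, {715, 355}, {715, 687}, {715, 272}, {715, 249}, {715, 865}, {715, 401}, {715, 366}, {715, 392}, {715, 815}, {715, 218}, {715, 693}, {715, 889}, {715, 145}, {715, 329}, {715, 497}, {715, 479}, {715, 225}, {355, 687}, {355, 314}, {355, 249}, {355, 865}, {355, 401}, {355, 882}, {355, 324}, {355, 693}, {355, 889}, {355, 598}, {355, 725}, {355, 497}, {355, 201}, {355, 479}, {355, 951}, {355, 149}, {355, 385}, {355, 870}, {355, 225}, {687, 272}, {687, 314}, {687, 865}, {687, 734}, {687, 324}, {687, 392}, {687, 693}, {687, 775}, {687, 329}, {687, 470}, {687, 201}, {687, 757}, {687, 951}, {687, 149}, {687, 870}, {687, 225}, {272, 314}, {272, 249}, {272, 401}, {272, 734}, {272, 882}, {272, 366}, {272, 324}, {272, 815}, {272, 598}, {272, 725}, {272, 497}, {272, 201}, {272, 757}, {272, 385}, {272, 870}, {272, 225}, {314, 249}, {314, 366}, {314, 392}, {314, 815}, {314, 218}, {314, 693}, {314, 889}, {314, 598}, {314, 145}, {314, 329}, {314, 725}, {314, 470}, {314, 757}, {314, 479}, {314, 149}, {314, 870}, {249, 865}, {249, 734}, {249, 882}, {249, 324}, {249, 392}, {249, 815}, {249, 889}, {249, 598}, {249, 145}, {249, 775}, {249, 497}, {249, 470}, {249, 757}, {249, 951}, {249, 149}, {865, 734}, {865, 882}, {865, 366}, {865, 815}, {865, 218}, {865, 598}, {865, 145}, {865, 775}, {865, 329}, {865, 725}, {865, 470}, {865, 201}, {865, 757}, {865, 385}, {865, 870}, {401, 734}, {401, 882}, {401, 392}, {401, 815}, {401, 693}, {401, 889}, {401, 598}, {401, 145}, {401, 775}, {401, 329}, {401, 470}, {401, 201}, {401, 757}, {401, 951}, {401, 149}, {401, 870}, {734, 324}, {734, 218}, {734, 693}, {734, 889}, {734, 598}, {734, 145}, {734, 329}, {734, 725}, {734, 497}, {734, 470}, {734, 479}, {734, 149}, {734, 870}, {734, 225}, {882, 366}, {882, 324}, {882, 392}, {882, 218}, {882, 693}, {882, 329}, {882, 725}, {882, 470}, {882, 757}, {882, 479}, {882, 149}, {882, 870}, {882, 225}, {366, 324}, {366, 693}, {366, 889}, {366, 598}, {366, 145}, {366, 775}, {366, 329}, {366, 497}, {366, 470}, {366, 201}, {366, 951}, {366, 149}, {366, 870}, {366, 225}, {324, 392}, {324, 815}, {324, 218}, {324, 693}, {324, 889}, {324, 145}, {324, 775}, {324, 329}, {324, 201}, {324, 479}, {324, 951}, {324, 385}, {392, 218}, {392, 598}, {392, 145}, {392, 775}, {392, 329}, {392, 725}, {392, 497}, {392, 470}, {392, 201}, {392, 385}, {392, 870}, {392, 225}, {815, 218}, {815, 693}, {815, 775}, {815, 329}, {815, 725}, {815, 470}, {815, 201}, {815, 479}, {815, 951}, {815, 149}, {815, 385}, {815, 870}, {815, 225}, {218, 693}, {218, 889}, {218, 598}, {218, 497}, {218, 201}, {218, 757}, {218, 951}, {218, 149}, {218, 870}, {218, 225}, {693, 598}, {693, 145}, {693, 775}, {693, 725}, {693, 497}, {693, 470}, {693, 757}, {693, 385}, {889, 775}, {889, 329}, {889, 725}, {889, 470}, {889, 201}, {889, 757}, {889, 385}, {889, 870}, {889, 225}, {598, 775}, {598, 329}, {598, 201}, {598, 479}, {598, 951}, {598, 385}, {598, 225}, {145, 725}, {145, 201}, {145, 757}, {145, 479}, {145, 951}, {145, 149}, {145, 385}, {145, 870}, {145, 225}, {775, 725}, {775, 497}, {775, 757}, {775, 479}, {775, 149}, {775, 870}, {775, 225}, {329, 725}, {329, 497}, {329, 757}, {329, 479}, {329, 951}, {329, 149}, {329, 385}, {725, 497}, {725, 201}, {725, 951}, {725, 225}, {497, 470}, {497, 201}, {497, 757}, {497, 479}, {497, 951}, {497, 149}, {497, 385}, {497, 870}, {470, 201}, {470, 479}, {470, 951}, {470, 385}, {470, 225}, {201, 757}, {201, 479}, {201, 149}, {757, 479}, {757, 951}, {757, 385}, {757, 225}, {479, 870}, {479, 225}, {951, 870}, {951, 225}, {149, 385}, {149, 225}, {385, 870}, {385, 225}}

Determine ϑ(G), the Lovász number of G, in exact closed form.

deg(201) = 21; N(201) = {318, 959, 355, 687, 272, 865, 401, 366, 324, 392, 815, 218, 889, 598, 145, 725, 497, 470, 757, 479, 149}.
Vertex 401 has 21 neighbors: 330, 610, 715, 355, 272, 734, 882, 392, 815, 693, 889, 598, 145, 775, 329, 470, 201, 757, 951, 149, 870.
Vertex 318 has 21 neighbors: 330, 610, 715, 687, 249, 734, 882, 366, 392, 815, 693, 889, 598, 725, 201, 757, 479, 951, 149, 385, 870.
N(385) = {318, 330, 959, 610, 355, 272, 865, 324, 392, 815, 693, 889, 598, 145, 329, 497, 470, 757, 149, 870, 225}, |N(385)| = 21.
21-regular, N=36; Kneser K(9,2) on C(9,2)=36 vertices.
spec(A) ≈ [21.0, 1.0, -6.0] (distinct, 4 d.p.).
−36·(-6) / ((21)−(-6)) = 8 = ϑ(G).
= 8.00000… (decimal).

8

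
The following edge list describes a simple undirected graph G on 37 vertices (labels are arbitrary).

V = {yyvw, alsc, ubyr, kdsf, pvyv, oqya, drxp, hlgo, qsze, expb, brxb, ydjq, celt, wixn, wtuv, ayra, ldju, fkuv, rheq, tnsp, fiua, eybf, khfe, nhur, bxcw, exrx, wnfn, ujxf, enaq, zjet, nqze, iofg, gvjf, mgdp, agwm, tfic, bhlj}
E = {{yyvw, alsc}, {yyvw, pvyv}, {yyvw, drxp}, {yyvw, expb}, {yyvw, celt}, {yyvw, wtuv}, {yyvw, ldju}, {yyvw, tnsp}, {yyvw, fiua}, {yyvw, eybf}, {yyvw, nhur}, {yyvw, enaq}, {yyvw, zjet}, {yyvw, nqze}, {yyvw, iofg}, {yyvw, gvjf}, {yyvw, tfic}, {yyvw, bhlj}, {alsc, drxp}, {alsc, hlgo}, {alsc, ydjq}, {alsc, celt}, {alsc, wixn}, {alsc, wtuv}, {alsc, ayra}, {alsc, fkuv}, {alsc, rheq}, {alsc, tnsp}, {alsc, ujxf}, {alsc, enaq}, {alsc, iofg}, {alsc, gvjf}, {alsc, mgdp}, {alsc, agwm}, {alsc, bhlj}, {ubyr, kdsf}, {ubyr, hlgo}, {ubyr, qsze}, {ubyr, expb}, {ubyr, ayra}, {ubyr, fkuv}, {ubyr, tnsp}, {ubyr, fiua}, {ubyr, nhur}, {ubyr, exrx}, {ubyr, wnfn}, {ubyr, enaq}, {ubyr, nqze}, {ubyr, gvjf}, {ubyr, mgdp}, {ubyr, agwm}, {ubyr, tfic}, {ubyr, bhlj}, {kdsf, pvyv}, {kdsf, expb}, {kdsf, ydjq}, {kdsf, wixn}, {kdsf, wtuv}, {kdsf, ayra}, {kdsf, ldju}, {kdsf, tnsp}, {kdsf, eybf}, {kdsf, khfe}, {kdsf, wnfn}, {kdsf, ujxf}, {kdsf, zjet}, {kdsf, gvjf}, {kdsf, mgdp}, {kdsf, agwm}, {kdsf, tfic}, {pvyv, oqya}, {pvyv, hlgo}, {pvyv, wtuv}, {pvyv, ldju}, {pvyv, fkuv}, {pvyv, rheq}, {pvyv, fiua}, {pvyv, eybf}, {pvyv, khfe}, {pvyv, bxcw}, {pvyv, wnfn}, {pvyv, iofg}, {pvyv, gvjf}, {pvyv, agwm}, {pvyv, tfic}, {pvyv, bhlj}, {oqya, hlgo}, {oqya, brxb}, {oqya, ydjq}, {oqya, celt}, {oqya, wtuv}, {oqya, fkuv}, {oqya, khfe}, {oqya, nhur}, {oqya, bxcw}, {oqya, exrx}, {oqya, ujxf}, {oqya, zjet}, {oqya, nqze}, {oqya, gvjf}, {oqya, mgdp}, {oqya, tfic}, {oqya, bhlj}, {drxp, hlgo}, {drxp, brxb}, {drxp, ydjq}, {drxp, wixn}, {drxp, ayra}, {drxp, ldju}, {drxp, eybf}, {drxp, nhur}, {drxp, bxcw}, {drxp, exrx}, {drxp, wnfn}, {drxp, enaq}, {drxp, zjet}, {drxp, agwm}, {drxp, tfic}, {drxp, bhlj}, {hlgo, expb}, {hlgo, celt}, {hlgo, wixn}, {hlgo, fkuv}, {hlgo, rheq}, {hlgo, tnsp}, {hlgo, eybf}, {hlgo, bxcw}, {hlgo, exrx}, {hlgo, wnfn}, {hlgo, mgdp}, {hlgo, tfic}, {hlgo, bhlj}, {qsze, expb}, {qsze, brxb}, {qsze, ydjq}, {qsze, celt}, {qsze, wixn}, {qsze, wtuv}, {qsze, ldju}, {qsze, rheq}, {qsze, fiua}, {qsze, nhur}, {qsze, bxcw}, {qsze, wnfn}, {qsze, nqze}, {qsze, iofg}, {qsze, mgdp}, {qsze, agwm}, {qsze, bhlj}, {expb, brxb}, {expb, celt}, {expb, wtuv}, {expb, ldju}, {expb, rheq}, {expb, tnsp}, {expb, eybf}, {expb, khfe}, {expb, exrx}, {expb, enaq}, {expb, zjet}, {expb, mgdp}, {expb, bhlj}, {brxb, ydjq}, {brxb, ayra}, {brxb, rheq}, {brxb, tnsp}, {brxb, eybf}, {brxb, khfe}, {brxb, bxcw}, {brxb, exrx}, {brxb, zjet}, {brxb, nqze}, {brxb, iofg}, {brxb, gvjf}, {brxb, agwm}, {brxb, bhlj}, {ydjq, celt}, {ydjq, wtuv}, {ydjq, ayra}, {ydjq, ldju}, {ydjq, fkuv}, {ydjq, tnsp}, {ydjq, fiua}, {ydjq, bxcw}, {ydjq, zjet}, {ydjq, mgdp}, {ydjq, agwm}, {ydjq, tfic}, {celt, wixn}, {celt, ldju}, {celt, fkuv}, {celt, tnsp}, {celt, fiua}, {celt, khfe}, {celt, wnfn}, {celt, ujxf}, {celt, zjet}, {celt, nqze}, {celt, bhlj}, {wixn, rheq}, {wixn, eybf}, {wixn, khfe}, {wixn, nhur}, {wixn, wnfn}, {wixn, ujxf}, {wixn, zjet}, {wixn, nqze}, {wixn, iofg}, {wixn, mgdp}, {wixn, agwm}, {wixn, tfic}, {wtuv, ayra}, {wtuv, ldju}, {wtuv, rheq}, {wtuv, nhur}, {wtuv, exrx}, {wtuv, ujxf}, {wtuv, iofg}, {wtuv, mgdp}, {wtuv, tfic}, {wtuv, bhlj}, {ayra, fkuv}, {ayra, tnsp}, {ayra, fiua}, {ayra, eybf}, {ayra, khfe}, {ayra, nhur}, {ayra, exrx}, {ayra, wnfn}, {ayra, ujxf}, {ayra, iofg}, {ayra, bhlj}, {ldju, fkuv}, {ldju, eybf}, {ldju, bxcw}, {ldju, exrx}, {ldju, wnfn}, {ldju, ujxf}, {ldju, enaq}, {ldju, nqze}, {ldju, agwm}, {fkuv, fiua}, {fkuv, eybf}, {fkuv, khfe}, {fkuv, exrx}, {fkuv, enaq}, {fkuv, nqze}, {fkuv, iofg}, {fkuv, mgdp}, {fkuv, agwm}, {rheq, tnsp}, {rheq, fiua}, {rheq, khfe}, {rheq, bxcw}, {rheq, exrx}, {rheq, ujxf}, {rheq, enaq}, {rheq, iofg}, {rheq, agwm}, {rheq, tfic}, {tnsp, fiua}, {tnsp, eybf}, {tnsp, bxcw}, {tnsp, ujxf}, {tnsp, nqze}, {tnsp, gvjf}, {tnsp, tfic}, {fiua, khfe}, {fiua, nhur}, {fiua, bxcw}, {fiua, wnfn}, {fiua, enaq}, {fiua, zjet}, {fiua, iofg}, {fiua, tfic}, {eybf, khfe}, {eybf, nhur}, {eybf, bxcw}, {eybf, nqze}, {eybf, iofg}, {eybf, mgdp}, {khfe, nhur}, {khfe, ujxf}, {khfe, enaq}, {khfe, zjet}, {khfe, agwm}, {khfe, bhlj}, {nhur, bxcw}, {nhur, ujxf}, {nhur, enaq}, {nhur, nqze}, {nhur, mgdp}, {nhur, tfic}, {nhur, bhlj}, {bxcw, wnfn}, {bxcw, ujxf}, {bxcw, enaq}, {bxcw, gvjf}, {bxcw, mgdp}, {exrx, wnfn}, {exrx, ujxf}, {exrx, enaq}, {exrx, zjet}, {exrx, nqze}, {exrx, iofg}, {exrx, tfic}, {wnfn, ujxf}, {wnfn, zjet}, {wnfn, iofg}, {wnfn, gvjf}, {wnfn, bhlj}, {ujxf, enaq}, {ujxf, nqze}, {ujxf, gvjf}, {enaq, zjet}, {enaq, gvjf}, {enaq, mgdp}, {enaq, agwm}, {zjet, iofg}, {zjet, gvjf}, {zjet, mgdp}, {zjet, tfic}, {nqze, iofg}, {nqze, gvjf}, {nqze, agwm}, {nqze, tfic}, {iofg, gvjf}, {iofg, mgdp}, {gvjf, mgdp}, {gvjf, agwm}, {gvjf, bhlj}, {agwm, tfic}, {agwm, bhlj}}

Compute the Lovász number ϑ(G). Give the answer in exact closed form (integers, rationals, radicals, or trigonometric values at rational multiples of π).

Vertex drxp has 18 neighbors: yyvw, alsc, hlgo, brxb, ydjq, wixn, ayra, ldju, eybf, nhur, bxcw, exrx, wnfn, enaq, zjet, agwm, tfic, bhlj.
deg(wnfn) = 18; N(wnfn) = {ubyr, kdsf, pvyv, drxp, hlgo, qsze, celt, wixn, ayra, ldju, fiua, bxcw, exrx, ujxf, zjet, iofg, gvjf, bhlj}.
deg(brxb) = 18; N(brxb) = {oqya, drxp, qsze, expb, ydjq, ayra, rheq, tnsp, eybf, khfe, bxcw, exrx, zjet, nqze, iofg, gvjf, agwm, bhlj}.
N(tfic) = {yyvw, ubyr, kdsf, pvyv, oqya, drxp, hlgo, ydjq, wixn, wtuv, rheq, tnsp, fiua, nhur, exrx, zjet, nqze, agwm}, |N(tfic)| = 18.
Every vertex has degree 18 (N=37); strongly regular (37,18,8,9).
A has 3 distinct eigenvalues ≈ [18.0, 2.5414, -3.5414].
Lovász (edge-transitive): ϑ = −37·(-sqrt(37)/2 - 1/2)/((18)−(-sqrt(37)/2 - 1/2)) = sqrt(37).
Numerically 6.0828.

sqrt(37)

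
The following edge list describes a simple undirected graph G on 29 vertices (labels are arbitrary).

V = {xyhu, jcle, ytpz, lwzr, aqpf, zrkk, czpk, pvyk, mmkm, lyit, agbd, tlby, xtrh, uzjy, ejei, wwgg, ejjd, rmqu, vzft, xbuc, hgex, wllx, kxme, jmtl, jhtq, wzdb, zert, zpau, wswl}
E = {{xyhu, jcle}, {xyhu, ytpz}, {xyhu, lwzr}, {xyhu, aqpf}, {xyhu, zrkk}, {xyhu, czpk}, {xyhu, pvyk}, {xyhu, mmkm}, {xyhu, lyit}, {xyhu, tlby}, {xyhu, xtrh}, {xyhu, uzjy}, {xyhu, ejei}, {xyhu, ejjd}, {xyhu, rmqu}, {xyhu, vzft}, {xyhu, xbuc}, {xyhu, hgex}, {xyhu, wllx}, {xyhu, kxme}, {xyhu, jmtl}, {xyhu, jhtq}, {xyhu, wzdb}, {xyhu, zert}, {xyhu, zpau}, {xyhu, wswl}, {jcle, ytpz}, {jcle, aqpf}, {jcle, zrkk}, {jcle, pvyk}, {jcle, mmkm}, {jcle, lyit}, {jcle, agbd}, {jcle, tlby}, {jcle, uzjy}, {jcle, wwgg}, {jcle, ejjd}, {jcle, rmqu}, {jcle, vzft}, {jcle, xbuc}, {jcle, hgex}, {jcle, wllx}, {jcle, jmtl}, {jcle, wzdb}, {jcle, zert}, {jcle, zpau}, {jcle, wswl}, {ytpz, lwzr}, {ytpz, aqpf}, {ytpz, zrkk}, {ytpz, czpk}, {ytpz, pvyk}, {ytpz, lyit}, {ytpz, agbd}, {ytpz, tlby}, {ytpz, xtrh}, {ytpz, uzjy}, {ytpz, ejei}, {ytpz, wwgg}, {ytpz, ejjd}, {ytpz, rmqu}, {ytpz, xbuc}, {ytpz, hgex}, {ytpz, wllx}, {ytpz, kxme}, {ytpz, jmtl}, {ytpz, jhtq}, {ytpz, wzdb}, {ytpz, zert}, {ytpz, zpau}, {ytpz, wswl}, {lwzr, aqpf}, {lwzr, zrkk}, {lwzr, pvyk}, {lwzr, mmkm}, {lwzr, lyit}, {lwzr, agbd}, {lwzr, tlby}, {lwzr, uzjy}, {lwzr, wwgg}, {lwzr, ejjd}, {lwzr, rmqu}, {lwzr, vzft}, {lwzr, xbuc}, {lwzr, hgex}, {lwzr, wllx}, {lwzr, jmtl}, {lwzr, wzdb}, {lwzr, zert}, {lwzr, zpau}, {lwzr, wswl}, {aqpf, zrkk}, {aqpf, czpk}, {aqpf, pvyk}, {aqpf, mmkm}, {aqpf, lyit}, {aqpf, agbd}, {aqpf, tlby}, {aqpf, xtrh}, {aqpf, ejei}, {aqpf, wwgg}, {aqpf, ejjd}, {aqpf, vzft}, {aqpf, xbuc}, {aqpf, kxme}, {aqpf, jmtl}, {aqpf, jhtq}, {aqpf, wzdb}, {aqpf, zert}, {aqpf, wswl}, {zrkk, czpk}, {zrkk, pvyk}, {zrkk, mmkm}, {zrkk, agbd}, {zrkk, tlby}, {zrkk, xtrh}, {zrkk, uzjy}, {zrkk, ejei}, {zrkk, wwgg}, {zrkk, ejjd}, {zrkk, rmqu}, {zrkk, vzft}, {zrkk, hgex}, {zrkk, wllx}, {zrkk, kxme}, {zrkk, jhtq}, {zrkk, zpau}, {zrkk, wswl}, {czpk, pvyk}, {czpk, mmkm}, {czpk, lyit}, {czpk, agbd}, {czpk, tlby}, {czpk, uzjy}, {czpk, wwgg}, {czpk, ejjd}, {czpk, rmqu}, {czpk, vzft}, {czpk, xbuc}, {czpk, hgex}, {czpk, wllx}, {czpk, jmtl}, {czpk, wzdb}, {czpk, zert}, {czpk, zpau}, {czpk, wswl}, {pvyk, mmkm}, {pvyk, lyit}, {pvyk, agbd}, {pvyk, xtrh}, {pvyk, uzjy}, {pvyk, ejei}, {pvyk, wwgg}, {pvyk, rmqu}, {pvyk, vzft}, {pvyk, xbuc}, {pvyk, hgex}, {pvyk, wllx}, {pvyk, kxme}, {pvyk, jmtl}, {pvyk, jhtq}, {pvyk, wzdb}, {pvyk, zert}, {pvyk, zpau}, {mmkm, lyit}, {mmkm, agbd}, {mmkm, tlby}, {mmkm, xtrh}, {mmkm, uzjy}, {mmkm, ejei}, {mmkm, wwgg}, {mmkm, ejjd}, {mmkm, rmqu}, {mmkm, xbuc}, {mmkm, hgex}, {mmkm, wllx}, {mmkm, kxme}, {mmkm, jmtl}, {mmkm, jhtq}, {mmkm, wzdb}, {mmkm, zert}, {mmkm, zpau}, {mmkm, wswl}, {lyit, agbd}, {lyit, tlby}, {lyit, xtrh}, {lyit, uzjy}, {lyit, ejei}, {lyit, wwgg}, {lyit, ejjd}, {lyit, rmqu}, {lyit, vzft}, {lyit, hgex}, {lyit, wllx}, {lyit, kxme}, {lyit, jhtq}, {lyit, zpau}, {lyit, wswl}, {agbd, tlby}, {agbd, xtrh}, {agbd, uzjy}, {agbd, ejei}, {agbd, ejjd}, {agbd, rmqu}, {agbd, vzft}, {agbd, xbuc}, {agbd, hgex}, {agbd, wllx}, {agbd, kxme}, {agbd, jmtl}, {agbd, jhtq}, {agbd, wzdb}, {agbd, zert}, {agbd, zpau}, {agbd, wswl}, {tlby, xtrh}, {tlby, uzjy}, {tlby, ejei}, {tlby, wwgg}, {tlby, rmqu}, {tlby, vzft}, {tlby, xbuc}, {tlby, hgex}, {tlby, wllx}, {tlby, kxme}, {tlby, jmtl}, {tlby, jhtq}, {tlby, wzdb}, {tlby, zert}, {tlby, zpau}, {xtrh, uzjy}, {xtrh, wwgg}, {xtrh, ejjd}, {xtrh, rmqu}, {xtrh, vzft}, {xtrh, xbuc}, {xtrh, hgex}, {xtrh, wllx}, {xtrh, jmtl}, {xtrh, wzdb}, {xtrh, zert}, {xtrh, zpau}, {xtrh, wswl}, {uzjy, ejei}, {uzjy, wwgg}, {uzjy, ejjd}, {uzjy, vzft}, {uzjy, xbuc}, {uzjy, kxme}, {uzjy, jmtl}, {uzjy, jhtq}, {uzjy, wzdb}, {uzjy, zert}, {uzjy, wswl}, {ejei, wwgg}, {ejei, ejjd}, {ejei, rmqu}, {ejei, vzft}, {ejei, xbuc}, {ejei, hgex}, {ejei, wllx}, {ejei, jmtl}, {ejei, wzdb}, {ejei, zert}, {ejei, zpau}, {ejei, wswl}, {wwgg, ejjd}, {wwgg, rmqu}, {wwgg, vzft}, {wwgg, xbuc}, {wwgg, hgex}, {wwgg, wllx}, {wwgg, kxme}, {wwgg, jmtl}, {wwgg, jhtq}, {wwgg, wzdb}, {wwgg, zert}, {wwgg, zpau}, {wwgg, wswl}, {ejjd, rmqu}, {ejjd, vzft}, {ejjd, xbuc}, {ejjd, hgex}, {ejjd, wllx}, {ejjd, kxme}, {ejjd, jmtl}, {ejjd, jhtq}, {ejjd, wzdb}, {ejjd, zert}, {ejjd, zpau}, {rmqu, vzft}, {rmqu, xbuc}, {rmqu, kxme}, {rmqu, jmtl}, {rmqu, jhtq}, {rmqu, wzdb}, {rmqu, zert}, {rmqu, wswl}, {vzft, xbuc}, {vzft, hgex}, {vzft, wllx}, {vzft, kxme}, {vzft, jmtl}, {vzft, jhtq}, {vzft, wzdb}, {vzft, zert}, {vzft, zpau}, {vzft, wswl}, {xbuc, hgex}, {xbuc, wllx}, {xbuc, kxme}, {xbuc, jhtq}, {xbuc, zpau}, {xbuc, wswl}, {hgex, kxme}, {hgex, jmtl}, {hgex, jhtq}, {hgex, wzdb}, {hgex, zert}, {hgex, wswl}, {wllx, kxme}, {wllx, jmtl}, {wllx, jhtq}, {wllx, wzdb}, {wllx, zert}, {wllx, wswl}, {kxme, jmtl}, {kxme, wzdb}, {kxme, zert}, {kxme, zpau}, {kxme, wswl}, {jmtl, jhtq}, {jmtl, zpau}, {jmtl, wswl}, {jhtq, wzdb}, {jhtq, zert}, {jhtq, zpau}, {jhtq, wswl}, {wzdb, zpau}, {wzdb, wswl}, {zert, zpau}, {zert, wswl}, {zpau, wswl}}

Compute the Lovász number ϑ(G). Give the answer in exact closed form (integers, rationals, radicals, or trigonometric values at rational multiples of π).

deg(jmtl) = 23; N(jmtl) = {xyhu, jcle, ytpz, lwzr, aqpf, czpk, pvyk, mmkm, agbd, tlby, xtrh, uzjy, ejei, wwgg, ejjd, rmqu, vzft, hgex, wllx, kxme, jhtq, zpau, wswl}.
N(lyit) = {xyhu, jcle, ytpz, lwzr, aqpf, czpk, pvyk, mmkm, agbd, tlby, xtrh, uzjy, ejei, wwgg, ejjd, rmqu, vzft, hgex, wllx, kxme, jhtq, zpau, wswl}, |N(lyit)| = 23.
deg(mmkm) = 26; N(mmkm) = {xyhu, jcle, lwzr, aqpf, zrkk, czpk, pvyk, lyit, agbd, tlby, xtrh, uzjy, ejei, wwgg, ejjd, rmqu, xbuc, hgex, wllx, kxme, jmtl, jhtq, wzdb, zert, zpau, wswl}.
deg(rmqu) = 23; N(rmqu) = {xyhu, jcle, ytpz, lwzr, zrkk, czpk, pvyk, mmkm, lyit, agbd, tlby, xtrh, ejei, wwgg, ejjd, vzft, xbuc, kxme, jmtl, jhtq, wzdb, zert, wswl}.
Complete 6-partite, parts [7, 6, 6, 4, 3, 3]: perfect, ϑ = α = 7.
ϑ(G) ≈ 7.0000.
Lovász sandwich 7 ≤ 7 ≤ 7: collapsed.

7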